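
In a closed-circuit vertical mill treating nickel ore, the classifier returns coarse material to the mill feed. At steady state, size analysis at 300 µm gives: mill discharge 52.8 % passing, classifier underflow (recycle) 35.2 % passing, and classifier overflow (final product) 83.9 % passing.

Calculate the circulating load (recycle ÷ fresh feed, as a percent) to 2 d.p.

Mass balance on the −300 µm fraction:
d + r·d = r·u + o → r(d−u) = o−d
r = (83.9 − 52.8)/(52.8 − 35.2) = 31.1/17.6 = 1.7670
CL = 100·r = 176.70 %

CL = 176.70 %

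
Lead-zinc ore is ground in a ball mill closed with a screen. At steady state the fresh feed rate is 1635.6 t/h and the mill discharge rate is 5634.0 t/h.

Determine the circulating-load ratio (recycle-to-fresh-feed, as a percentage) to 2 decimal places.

CL = 244.46 %

Steady state: M = F + R.
R = M − F = 5634.0 − 1635.6 = 3998.4 t/h
CL = 100·R/F = 100·3998.4/1635.6 = 244.46 %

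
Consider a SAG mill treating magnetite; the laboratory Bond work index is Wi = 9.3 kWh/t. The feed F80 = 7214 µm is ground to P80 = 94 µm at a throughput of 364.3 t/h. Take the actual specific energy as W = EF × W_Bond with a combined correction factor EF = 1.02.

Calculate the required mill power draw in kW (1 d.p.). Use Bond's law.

P = 3157.5 kW

W = 10·Wi·[P80^(−½) − F80^(−½)]
W = 10·9.3·(1/√94 − 1/√7214) = 10·9.3·(0.091368) = 8.4973 kWh/t
Corrected W = EF·W_Bond = 1.02·8.4973 = 8.6672 kWh/t
Power = W × throughput = 8.6672 kWh/t × 364.3 t/h = 3157.5 kW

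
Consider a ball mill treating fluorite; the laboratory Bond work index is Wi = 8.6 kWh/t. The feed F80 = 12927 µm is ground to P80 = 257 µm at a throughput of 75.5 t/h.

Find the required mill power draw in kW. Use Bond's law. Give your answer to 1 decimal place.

W = 10·Wi·(P80^(-½) − F80^(-½))
W = 10·8.6·(1/√257 − 1/√12927) = 10·8.6·(0.053583) = 4.6081 kWh/t
Mill draw = 4.6081 × 75.5 = 347.9 kW

P = 347.9 kW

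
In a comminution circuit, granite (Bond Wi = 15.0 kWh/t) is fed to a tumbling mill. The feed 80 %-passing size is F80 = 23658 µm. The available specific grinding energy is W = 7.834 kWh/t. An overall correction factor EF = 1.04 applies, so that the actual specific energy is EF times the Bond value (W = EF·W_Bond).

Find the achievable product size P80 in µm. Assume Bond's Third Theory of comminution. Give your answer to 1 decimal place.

P80 = 310.8 µm

Bond:  W = 10 Wi (1/√P − 1/√F)
W_Bond = W / EF = 7.834 / 1.04 = 7.5327 kWh/t
⇒ 1/√P80 = W_Bond/(10 Wi) + 1/√F80
  = 7.5327/(10·15.0) + 1/√23658 = 0.050218 + 0.006501 = 0.056719
P80 = (1/0.056719)² = 17.6306² = 310.84 µm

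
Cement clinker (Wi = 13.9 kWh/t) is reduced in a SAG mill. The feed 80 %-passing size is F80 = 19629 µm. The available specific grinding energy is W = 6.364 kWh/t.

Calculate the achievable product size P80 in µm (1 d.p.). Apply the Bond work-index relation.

P80 = 357.1 µm

W = 10 Wi (P80^-0.5 − F80^-0.5)
1/√P80 = 1/√F80 + W/(10·Wi)
  = 6.3640/(10·13.9) + 1/√19629 = 0.045784 + 0.007138 = 0.052922
P80 = (1/0.052922)² = 18.8958² = 357.05 µm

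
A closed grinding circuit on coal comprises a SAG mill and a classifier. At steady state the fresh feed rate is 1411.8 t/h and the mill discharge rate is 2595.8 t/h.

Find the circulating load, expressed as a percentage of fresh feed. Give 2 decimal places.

Discharge = new feed + return, hence
R = M − F = 2595.8 − 1411.8 = 1184.0 t/h
CL = 100·R/F = 100·1184.0/1411.8 = 83.86 %

CL = 83.86 %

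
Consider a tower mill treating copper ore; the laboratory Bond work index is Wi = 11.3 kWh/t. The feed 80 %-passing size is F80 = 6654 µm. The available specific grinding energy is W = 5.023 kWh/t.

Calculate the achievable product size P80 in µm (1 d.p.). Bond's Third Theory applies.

W = 10 Wi / √P80 − 10 Wi / √F80
P80^(−½) = W/(10 Wi) + F80^(−½)
  = 5.0230/(10·11.3) + 1/√6654 = 0.044451 + 0.012259 = 0.056710
P80 = (1/0.056710)² = 17.6334² = 310.94 µm

P80 = 310.9 µm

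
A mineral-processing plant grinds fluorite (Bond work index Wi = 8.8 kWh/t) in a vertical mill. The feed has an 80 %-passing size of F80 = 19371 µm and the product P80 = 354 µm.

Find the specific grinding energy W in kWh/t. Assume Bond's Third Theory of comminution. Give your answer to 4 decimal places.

W = 4.0449 kWh/t

W = 10 Wi / √P80 − 10 Wi / √F80
1/√354 = 0.053149;  1/√19371 = 0.007185
W = 10·8.8·(0.053149 − 0.007185) = 4.0449 kWh/t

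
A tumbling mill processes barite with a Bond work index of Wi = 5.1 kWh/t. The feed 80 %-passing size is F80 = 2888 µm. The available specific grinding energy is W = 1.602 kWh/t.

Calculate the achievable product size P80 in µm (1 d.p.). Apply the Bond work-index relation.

Bond: W = 10·Wi·(1/√P80 − 1/√F80)
⇒ 1/√P80 = W/(10·Wi) + 1/√F80
  = 1.6020/(10·5.1) + 1/√2888 = 0.031412 + 0.018608 = 0.050020
P80 = (1/0.050020)² = 19.9921² = 399.68 µm

P80 = 399.7 µm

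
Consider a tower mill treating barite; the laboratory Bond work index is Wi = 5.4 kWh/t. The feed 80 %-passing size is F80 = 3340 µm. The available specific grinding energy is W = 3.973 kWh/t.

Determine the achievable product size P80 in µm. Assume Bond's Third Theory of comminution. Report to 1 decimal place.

W = 10 Wi / √P80 − 10 Wi / √F80
⇒ 1/√P80 = W/(10 Wi) + 1/√F80
  = 3.9730/(10·5.4) + 1/√3340 = 0.073574 + 0.017303 = 0.090877
P80 = (1/0.090877)² = 11.0038² = 121.08 µm

P80 = 121.1 µm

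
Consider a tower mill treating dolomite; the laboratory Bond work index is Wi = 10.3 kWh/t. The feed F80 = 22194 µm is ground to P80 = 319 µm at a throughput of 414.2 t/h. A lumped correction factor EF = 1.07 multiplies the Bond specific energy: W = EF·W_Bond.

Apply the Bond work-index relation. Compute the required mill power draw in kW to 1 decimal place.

W = 10 Wi (1/√P80 − 1/√F80)  [Bond]
W = 10·10.3·(1/√319 − 1/√22194) = 10·10.3·(0.049277) = 5.0755 kWh/t
With EF = 1.07: W = 5.0755·1.07 = 5.4308 kWh/t
P_mill = W·ṁ = 5.4308·414.2 = 2249.4 kW

P = 2249.4 kW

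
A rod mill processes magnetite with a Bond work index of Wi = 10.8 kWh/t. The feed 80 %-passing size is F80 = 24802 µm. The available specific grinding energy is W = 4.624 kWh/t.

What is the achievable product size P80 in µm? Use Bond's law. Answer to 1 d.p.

W = 10 Wi / √P80 − 10 Wi / √F80
1/√P80 = 1/√F80 + W/(10·Wi)
  = 4.6240/(10·10.8) + 1/√24802 = 0.042815 + 0.006350 = 0.049165
P80 = (1/0.049165)² = 20.3399² = 413.71 µm

P80 = 413.7 µm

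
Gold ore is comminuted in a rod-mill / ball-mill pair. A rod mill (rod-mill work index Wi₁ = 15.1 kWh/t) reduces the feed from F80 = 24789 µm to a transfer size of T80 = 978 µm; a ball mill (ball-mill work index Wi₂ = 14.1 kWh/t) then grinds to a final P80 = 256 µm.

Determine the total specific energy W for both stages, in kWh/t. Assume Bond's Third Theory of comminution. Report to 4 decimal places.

W = 8.1732 kWh/t

Bond:  W = 10 Wi (1/√P − 1/√F)
Stage 1 (24789→978 µm, Wi₁=15.1): W₁ = 10·15.1·(0.031976 − 0.006351) = 3.8694 kWh/t
Stage 2 (978→256 µm, Wi₂=14.1): W₂ = 10·14.1·(0.062500 − 0.031976) = 4.3038 kWh/t
W = W₁ + W₂ = 3.8694 + 4.3038 = 8.1732 kWh/t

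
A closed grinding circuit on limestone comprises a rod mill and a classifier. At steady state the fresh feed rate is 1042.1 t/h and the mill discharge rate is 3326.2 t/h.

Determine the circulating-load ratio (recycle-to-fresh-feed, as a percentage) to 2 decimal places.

M = F + R at steady state, so:
R = M − F = 3326.2 − 1042.1 = 2284.1 t/h
CL = 100·R/F = 100·2284.1/1042.1 = 219.18 %

CL = 219.18 %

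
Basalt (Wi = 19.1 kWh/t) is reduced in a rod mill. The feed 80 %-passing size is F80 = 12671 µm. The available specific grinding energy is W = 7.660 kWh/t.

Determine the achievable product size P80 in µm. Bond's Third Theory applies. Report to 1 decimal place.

P80 = 416.7 µm

Bond: W = 10·Wi·(1/√P80 − 1/√F80)
P80^(−½) = W/(10 Wi) + F80^(−½)
  = 7.6600/(10·19.1) + 1/√12671 = 0.040105 + 0.008884 = 0.048988
P80 = (1/0.048988)² = 20.4130² = 416.69 µm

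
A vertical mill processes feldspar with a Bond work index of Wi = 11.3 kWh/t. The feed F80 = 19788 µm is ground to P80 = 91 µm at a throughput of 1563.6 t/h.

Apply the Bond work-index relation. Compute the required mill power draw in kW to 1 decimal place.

P = 17265.8 kW

W = 10 Wi (P80^-0.5 − F80^-0.5)
W = 10·11.3·(1/√91 − 1/√19788) = 10·11.3·(0.097720) = 11.0423 kWh/t
Power = W × throughput = 11.0423 kWh/t × 1563.6 t/h = 17265.8 kW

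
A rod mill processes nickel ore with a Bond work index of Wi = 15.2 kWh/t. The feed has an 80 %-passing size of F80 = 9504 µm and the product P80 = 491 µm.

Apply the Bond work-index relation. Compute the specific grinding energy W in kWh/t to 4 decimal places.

W = 10·Wi·[P80^(−½) − F80^(−½)]
1/√491 = 0.045129;  1/√9504 = 0.010258
W = 10·15.2·(0.045129 − 0.010258) = 5.3005 kWh/t

W = 5.3005 kWh/t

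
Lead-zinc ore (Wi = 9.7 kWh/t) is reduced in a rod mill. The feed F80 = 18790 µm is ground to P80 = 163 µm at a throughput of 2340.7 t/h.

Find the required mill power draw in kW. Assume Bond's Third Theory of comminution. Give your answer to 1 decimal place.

W = 10·Wi·[P80^(−½) − F80^(−½)]
W = 10·9.7·(1/√163 − 1/√18790) = 10·9.7·(0.071031) = 6.8900 kWh/t
Power = W × throughput = 6.8900 kWh/t × 2340.7 t/h = 16127.4 kW

P = 16127.4 kW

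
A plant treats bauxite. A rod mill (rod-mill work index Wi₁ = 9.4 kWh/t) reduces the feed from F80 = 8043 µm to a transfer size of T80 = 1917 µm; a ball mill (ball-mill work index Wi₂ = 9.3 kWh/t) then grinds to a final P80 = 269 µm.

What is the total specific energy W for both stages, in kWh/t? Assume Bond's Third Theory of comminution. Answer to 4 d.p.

W = 4.6450 kWh/t

Bond: W = 10·Wi·(1/√P80 − 1/√F80)
Stage 1 (8043→1917 µm, Wi₁=9.4): W₁ = 10·9.4·(0.022840 − 0.011150) = 1.0988 kWh/t
Stage 2 (1917→269 µm, Wi₂=9.3): W₂ = 10·9.3·(0.060971 − 0.022840) = 3.5462 kWh/t
W = W₁ + W₂ = 1.0988 + 3.5462 = 4.6450 kWh/t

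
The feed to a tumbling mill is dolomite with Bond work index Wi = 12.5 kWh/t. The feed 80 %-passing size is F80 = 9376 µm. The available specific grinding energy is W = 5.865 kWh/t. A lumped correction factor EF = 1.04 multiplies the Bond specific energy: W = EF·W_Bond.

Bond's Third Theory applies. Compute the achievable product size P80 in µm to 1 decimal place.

W = 10 Wi (1/√P80 − 1/√F80)  [Bond]
W_Bond = W / EF = 5.865 / 1.04 = 5.6394 kWh/t
⇒ 1/√P80 = W_Bond/(10·Wi) + 1/√F80
  = 5.6394/(10·12.5) + 1/√9376 = 0.045115 + 0.010327 = 0.055443
P80 = (1/0.055443)² = 18.0366² = 325.32 µm

P80 = 325.3 µm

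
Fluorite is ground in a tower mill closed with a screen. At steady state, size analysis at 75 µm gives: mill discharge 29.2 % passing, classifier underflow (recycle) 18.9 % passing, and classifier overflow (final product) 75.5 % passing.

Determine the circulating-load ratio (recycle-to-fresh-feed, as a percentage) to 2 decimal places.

CL = 449.51 %

Two-product formula at 75 µm:
(1+r)d = ru + o → r = (o−d)/(d−u)
r = (75.5 − 29.2)/(29.2 − 18.9) = 46.3/10.3 = 4.4951
CL = 100·r = 449.51 %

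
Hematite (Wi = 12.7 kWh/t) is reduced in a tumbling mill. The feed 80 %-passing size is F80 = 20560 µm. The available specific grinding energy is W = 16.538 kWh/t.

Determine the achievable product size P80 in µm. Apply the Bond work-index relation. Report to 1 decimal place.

P80 = 53.1 µm

Bond: W = 10·Wi·(1/√P80 − 1/√F80)
P80^(−½) = W/(10 Wi) + F80^(−½)
  = 16.5380/(10·12.7) + 1/√20560 = 0.130220 + 0.006974 = 0.137195
P80 = (1/0.137195)² = 7.2889² = 53.13 µm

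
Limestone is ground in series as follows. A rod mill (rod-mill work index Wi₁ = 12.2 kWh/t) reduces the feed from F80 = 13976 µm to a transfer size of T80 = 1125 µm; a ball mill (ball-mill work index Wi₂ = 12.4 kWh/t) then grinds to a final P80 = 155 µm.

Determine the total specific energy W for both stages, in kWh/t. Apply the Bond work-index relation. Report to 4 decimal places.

Bond: W = 10·Wi·(1/√P80 − 1/√F80)
Stage 1 (13976→1125 µm, Wi₁=12.2): W₁ = 10·12.2·(0.029814 − 0.008459) = 2.6054 kWh/t
Stage 2 (1125→155 µm, Wi₂=12.4): W₂ = 10·12.4·(0.080322 − 0.029814) = 6.2630 kWh/t
W = W₁ + W₂ = 2.6054 + 6.2630 = 8.8683 kWh/t

W = 8.8683 kWh/t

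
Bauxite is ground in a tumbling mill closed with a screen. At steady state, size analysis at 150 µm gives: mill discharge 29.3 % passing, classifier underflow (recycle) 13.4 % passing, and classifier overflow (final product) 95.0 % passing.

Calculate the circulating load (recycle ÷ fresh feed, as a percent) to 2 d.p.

CL = 413.21 %

Mass balance on the −150 µm fraction:
r = (o − d)/(d − u)
r = (95.0 − 29.3)/(29.3 − 13.4) = 65.7/15.9 = 4.1321
CL = 100·r = 413.21 %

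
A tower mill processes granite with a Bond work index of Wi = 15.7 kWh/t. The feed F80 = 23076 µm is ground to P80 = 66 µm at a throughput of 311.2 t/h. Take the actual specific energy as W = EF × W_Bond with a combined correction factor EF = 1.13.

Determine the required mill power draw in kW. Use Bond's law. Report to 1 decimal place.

W = 10·Wi·(P80^(-½) − F80^(-½))
W = 10·15.7·(1/√66 − 1/√23076) = 10·15.7·(0.116509) = 18.2918 kWh/t
Corrected W = EF·W_Bond = 1.13·18.2918 = 20.6698 kWh/t
Power = W × throughput = 20.6698 kWh/t × 311.2 t/h = 6432.4 kW

P = 6432.4 kW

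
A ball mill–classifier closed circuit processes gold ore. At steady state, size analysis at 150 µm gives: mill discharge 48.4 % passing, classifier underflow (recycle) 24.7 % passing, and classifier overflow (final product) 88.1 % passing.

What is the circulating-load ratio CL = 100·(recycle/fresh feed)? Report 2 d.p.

CL = 167.51 %

Two-product formula at 150 µm:
(1+r)·d = r·u + o ⇒ r = (o−d)/(d−u)
r = (88.1 − 48.4)/(48.4 − 24.7) = 39.7/23.7 = 1.6751
CL = 100·r = 167.51 %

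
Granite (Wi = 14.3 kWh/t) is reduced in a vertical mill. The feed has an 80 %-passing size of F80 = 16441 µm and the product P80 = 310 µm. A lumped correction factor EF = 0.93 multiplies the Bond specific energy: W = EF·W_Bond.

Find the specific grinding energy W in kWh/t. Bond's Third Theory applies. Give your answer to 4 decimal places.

W_Bond = 10·Wi·(1/√P₈₀ − 1/√F₈₀)
1/√310 = 0.056796;  1/√16441 = 0.007799
W = 10·14.3·(0.056796 − 0.007799) = 7.0066 kWh/t
W_actual = 0.93 × 7.0066 = 6.5161 kWh/t

W = 6.5161 kWh/t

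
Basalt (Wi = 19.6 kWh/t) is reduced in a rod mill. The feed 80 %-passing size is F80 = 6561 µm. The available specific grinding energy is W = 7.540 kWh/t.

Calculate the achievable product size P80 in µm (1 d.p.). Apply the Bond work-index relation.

W_Bond = 10·Wi·(1/√P₈₀ − 1/√F₈₀)
⇒ 1/√P80 = W/(10·Wi) + 1/√F80
  = 7.5400/(10·19.6) + 1/√6561 = 0.038469 + 0.012346 = 0.050815
P80 = (1/0.050815)² = 19.6792² = 387.27 µm

P80 = 387.3 µm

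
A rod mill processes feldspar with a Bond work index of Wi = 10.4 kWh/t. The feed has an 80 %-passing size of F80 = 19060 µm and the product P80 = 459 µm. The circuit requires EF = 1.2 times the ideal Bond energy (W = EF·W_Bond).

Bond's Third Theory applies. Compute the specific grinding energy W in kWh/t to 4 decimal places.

W = 10 Wi / √P80 − 10 Wi / √F80
1/√459 = 0.046676;  1/√19060 = 0.007243
W = 10·10.4·(0.046676 − 0.007243) = 4.1010 kWh/t
Corrected W = EF·W_Bond = 1.2·4.1010 = 4.9212 kWh/t

W = 4.9212 kWh/t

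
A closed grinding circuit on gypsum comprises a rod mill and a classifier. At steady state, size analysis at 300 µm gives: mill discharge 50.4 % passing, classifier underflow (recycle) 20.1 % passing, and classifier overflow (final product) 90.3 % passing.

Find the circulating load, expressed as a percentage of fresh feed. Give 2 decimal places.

Classifier node, passing 300 µm:
(1+r)·d = r·u + o ⇒ r = (o−d)/(d−u)
r = (90.3 − 50.4)/(50.4 − 20.1) = 39.9/30.3 = 1.3168
CL = 100·r = 131.68 %

CL = 131.68 %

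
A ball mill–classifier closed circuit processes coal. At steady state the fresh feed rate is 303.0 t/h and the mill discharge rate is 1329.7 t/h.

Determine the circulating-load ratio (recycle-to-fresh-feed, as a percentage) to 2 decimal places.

Discharge = new feed + return, hence
R = M − F = 1329.7 − 303.0 = 1026.7 t/h
CL = 100·R/F = 100·1026.7/303.0 = 338.84 %

CL = 338.84 %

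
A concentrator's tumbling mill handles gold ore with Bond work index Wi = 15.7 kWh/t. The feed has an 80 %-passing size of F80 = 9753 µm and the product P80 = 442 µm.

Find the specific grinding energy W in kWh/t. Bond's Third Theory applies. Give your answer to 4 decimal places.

W = 10 Wi (P80^-0.5 − F80^-0.5)
1/√442 = 0.047565;  1/√9753 = 0.010126
W = 10·15.7·(0.047565 − 0.010126) = 5.8780 kWh/t

W = 5.8780 kWh/t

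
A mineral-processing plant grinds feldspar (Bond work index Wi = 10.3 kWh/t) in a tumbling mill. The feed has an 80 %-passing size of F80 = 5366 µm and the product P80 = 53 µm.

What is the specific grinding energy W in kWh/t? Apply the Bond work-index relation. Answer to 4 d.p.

W = 12.7421 kWh/t

W = 10 Wi / √P80 − 10 Wi / √F80
1/√53 = 0.137361;  1/√5366 = 0.013651
W = 10·10.3·(0.137361 − 0.013651) = 12.7421 kWh/t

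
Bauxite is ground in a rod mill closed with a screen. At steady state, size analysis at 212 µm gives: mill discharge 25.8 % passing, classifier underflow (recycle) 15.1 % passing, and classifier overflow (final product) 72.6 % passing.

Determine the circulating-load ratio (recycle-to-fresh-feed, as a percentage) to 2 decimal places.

CL = 437.38 %

Let r = R/F. Size balance at 212 µm:
d + r·d = r·u + o → r(d−u) = o−d
r = (72.6 − 25.8)/(25.8 − 15.1) = 46.8/10.7 = 4.3738
CL = 100·r = 437.38 %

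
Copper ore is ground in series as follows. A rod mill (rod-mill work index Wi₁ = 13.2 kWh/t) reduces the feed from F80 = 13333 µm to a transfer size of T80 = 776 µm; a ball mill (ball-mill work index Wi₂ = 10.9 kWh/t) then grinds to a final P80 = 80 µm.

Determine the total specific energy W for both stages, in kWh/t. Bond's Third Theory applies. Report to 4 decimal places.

W = 10 Wi (1/√P80 − 1/√F80)  [Bond]
Stage 1 (13333→776 µm, Wi₁=13.2): W₁ = 10·13.2·(0.035898 − 0.008660) = 3.5954 kWh/t
Stage 2 (776→80 µm, Wi₂=10.9): W₂ = 10·10.9·(0.111803 − 0.035898) = 8.2737 kWh/t
W = W₁ + W₂ = 3.5954 + 8.2737 = 11.8691 kWh/t

W = 11.8691 kWh/t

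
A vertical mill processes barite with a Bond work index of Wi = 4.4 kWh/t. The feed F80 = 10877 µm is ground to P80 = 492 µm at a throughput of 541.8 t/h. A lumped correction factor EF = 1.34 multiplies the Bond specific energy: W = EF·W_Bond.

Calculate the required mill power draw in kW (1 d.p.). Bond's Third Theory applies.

P = 1133.9 kW

Bond: W = 10·Wi·(1/√P80 − 1/√F80)
W = 10·4.4·(1/√492 − 1/√10877) = 10·4.4·(0.035495) = 1.5618 kWh/t
Apply correction: 1.5618 × 1.34 = 2.0928 kWh/t
Mill draw = 2.0928 × 541.8 = 1133.9 kW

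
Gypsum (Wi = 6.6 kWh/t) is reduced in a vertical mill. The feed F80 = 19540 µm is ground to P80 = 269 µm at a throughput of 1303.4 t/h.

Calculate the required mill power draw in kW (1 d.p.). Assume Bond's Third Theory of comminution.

W_Bond = 10·Wi·(1/√P₈₀ − 1/√F₈₀)
W = 10·6.6·(1/√269 − 1/√19540) = 10·6.6·(0.053817) = 3.5519 kWh/t
P_mill = W·ṁ = 3.5519·1303.4 = 4629.6 kW

P = 4629.6 kW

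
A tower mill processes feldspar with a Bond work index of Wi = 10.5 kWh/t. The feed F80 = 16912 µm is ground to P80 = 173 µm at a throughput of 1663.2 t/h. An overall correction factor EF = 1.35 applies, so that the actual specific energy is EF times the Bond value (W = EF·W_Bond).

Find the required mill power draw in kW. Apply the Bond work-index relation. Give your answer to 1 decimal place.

P = 16111.5 kW

Bond:  W = 10 Wi (1/√P − 1/√F)
W = 10·10.5·(1/√173 − 1/√16912) = 10·10.5·(0.068339) = 7.1756 kWh/t
W_actual = 1.35 × 7.1756 = 9.6871 kWh/t
Power = W × throughput = 9.6871 kWh/t × 1663.2 t/h = 16111.5 kW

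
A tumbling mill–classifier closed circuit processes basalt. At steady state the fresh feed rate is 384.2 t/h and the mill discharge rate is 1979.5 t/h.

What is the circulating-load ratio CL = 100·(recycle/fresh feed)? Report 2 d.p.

CL = 415.23 %

M = F + R at steady state, so:
R = M − F = 1979.5 − 384.2 = 1595.3 t/h
CL = 100·R/F = 100·1595.3/384.2 = 415.23 %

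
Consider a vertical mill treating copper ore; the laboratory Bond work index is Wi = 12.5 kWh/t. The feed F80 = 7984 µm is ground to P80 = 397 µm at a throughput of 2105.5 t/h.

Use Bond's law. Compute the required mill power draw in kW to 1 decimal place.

W_Bond = 10·Wi·(1/√P₈₀ − 1/√F₈₀)
W = 10·12.5·(1/√397 − 1/√7984) = 10·12.5·(0.038997) = 4.8746 kWh/t
P = W·T = 4.8746·2105.5 = 10263.5 kW

P = 10263.5 kW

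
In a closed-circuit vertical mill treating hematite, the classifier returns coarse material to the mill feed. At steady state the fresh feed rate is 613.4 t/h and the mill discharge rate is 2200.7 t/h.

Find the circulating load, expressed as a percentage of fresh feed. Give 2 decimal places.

Discharge = new feed + return, hence
R = M − F = 2200.7 − 613.4 = 1587.3 t/h
CL = 100·R/F = 100·1587.3/613.4 = 258.77 %

CL = 258.77 %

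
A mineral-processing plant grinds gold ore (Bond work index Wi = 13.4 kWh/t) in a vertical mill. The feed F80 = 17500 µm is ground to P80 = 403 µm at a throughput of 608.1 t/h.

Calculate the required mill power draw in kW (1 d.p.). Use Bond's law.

P = 3443.1 kW

W = 10 Wi (P80^-0.5 − F80^-0.5)
W = 10·13.4·(1/√403 − 1/√17500) = 10·13.4·(0.042254) = 5.6621 kWh/t
P = W·T = 5.6621·608.1 = 3443.1 kW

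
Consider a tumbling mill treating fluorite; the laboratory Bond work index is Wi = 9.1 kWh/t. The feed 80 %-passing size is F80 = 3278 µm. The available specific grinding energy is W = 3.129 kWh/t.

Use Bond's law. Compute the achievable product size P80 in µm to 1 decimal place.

P80 = 372.0 µm

W = 10 Wi (P80^-0.5 − F80^-0.5)
⇒ 1/√P80 = W/(10·Wi) + 1/√F80
  = 3.1290/(10·9.1) + 1/√3278 = 0.034385 + 0.017466 = 0.051851
P80 = (1/0.051851)² = 19.2861² = 371.96 µm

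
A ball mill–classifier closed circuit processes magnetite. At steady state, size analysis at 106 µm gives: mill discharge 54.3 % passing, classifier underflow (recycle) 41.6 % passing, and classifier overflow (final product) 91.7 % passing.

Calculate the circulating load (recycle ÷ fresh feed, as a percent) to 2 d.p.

Classifier node, passing 106 µm:
(1+r)·d = r·u + o ⇒ r = (o−d)/(d−u)
r = (91.7 − 54.3)/(54.3 − 41.6) = 37.4/12.7 = 2.9449
CL = 100·r = 294.49 %

CL = 294.49 %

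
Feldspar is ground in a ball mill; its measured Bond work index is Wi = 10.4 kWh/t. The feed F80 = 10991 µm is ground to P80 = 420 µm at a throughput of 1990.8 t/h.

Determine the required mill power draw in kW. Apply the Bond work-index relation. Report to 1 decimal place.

P = 8127.8 kW

W = 10 Wi (1/√P80 − 1/√F80)  [Bond]
W = 10·10.4·(1/√420 − 1/√10991) = 10·10.4·(0.039256) = 4.0827 kWh/t
Mill draw = 4.0827 × 1990.8 = 8127.8 kW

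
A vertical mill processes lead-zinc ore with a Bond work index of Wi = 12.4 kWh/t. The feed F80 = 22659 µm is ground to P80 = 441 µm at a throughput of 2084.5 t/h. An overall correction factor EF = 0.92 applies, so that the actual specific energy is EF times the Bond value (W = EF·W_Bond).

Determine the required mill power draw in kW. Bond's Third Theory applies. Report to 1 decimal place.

Bond:  W = 10 Wi (1/√P − 1/√F)
W = 10·12.4·(1/√441 − 1/√22659) = 10·12.4·(0.040976) = 5.0810 kWh/t
With EF = 0.92: W = 5.0810·0.92 = 4.6745 kWh/t
P = W·T = 4.6745·2084.5 = 9744.0 kW

P = 9744.0 kW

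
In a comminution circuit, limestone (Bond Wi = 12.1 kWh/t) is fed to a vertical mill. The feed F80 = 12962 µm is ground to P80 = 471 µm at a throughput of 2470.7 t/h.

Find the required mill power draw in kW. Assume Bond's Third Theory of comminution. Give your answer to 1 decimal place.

P = 11149.3 kW

W = 10 Wi (P80^-0.5 − F80^-0.5)
W = 10·12.1·(1/√471 − 1/√12962) = 10·12.1·(0.037294) = 4.5126 kWh/t
Power = W × throughput = 4.5126 kWh/t × 2470.7 t/h = 11149.3 kW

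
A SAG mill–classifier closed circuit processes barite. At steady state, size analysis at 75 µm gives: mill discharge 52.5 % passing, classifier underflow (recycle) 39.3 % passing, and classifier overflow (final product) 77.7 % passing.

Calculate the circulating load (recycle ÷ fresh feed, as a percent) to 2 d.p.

Mass balance on the −75 µm fraction:
(1+r)·d = r·u + o ⇒ r = (o−d)/(d−u)
r = (77.7 − 52.5)/(52.5 − 39.3) = 25.2/13.2 = 1.9091
CL = 100·r = 190.91 %

CL = 190.91 %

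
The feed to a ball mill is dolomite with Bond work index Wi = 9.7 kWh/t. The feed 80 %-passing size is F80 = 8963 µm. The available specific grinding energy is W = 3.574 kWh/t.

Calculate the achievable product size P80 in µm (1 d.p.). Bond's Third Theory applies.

P80 = 444.9 µm

W = 10 Wi / √P80 − 10 Wi / √F80
1/√P80 = 1/√F80 + W/(10·Wi)
  = 3.5740/(10·9.7) + 1/√8963 = 0.036845 + 0.010563 = 0.047408
P80 = (1/0.047408)² = 21.0935² = 444.93 µm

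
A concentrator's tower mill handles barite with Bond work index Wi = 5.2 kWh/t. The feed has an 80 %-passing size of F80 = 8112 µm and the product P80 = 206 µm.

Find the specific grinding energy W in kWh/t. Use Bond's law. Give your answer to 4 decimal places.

W = 10 Wi (1/√P80 − 1/√F80)  [Bond]
1/√206 = 0.069673;  1/√8112 = 0.011103
W = 10·5.2·(0.069673 − 0.011103) = 3.0457 kWh/t

W = 3.0457 kWh/t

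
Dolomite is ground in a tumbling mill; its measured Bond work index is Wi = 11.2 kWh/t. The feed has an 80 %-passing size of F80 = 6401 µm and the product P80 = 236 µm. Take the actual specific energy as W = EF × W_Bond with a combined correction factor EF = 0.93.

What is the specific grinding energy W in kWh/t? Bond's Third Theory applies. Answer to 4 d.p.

Bond:  W = 10 Wi (1/√P − 1/√F)
1/√236 = 0.065094;  1/√6401 = 0.012499
W = 10·11.2·(0.065094 − 0.012499) = 5.8907 kWh/t
With EF = 0.93: W = 5.8907·0.93 = 5.4783 kWh/t

W = 5.4783 kWh/t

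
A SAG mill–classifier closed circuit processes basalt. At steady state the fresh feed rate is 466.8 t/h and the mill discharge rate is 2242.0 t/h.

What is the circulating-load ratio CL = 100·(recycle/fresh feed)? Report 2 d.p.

CL = 380.29 %

Steady state: M = F + R.
R = M − F = 2242.0 − 466.8 = 1775.2 t/h
CL = 100·R/F = 100·1775.2/466.8 = 380.29 %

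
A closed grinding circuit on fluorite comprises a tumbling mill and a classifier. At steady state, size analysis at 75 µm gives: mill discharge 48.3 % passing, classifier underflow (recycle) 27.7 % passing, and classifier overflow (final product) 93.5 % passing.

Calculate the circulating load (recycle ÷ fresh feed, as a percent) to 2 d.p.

Balance %-passing 75 µm (r = R/F):
d + r·d = r·u + o → r(d−u) = o−d
r = (93.5 − 48.3)/(48.3 − 27.7) = 45.2/20.6 = 2.1942
CL = 100·r = 219.42 %

CL = 219.42 %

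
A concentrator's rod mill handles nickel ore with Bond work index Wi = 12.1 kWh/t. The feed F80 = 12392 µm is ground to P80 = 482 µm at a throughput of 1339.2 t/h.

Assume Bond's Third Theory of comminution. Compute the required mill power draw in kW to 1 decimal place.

P = 5925.2 kW

W = 10 Wi (P80^-0.5 − F80^-0.5)
W = 10·12.1·(1/√482 − 1/√12392) = 10·12.1·(0.036566) = 4.4244 kWh/t
Mill draw = 4.4244 × 1339.2 = 5925.2 kW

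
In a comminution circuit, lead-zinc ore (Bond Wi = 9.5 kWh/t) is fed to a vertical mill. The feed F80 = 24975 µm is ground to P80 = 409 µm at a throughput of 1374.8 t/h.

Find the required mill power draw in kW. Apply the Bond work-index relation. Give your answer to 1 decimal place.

P = 5631.6 kW

W = 10·Wi·(P80^(-½) − F80^(-½))
W = 10·9.5·(1/√409 − 1/√24975) = 10·9.5·(0.043119) = 4.0963 kWh/t
Mill draw = 4.0963 × 1374.8 = 5631.6 kW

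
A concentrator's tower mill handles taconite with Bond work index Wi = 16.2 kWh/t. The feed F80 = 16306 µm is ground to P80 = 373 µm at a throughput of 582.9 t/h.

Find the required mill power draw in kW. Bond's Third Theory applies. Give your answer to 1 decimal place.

P = 4149.9 kW

W_Bond = 10·Wi·(1/√P₈₀ − 1/√F₈₀)
W = 10·16.2·(1/√373 − 1/√16306) = 10·16.2·(0.043947) = 7.1194 kWh/t
P = W·T = 7.1194·582.9 = 4149.9 kW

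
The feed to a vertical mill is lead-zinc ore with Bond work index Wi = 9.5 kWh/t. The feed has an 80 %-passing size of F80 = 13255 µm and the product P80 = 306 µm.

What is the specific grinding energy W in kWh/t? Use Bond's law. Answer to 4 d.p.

W = 10 Wi (1/√P80 − 1/√F80)  [Bond]
1/√306 = 0.057166;  1/√13255 = 0.008686
W = 10·9.5·(0.057166 − 0.008686) = 4.6056 kWh/t

W = 4.6056 kWh/t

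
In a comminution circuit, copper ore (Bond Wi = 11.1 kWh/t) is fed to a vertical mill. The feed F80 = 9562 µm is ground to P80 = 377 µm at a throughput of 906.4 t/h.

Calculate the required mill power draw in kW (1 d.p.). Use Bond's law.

P = 4152.8 kW

W = 10 Wi / √P80 − 10 Wi / √F80
W = 10·11.1·(1/√377 − 1/√9562) = 10·11.1·(0.041276) = 4.5817 kWh/t
P = W·T = 4.5817·906.4 = 4152.8 kW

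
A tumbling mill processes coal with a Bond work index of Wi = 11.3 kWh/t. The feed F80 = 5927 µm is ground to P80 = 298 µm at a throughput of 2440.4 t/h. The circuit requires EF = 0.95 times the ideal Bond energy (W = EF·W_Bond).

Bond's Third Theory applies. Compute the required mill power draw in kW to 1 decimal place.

Bond: W = 10·Wi·(1/√P80 − 1/√F80)
W = 10·11.3·(1/√298 − 1/√5927) = 10·11.3·(0.044939) = 5.0781 kWh/t
Apply correction: 5.0781 × 0.95 = 4.8242 kWh/t
P = W·T = 4.8242·2440.4 = 11773.0 kW

P = 11773.0 kW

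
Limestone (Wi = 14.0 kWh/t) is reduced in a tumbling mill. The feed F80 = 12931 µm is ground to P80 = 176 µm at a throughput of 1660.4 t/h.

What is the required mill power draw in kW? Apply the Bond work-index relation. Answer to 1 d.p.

P = 15477.8 kW

W = 10·Wi·(P80^(-½) − F80^(-½))
W = 10·14.0·(1/√176 − 1/√12931) = 10·14.0·(0.066584) = 9.3217 kWh/t
P_mill = W·ṁ = 9.3217·1660.4 = 15477.8 kW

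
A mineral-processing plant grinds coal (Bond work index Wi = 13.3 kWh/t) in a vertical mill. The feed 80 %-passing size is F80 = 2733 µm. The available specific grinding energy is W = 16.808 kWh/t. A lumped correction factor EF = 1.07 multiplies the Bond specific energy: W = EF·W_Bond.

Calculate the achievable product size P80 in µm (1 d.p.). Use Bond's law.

P80 = 53.1 µm

W = 10 Wi (1/√P80 − 1/√F80)  [Bond]
W_Bond = W / EF = 16.808 / 1.07 = 15.7084 kWh/t
⇒ 1/√P80 = W_Bond/(10·Wi) + 1/√F80
  = 15.7084/(10·13.3) + 1/√2733 = 0.118108 + 0.019128 = 0.137237
P80 = (1/0.137237)² = 7.2867² = 53.10 µm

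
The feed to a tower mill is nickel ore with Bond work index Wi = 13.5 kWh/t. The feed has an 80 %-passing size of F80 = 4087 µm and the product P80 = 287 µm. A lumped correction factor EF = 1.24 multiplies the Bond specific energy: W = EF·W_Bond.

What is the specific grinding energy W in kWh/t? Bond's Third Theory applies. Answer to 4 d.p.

Bond:  W = 10 Wi (1/√P − 1/√F)
1/√287 = 0.059028;  1/√4087 = 0.015642
W = 10·13.5·(0.059028 − 0.015642) = 5.8571 kWh/t
Apply correction: 5.8571 × 1.24 = 7.2628 kWh/t

W = 7.2628 kWh/t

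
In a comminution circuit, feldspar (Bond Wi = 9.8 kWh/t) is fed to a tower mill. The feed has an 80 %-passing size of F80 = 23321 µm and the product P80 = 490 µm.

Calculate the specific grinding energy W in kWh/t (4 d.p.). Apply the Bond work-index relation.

W = 10 Wi / √P80 − 10 Wi / √F80
1/√490 = 0.045175;  1/√23321 = 0.006548
W = 10·9.8·(0.045175 − 0.006548) = 3.7855 kWh/t

W = 3.7855 kWh/t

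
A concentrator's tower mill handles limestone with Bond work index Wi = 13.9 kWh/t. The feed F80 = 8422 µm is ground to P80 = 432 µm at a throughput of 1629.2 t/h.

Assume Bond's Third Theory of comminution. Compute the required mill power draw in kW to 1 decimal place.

P = 8427.9 kW

W = 10 Wi (P80^-0.5 − F80^-0.5)
W = 10·13.9·(1/√432 − 1/√8422) = 10·13.9·(0.037216) = 5.1730 kWh/t
Mill draw = 5.1730 × 1629.2 = 8427.9 kW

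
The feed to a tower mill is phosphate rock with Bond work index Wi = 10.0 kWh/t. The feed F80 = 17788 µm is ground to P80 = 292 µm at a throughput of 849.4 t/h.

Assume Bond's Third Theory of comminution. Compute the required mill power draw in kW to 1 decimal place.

P = 4333.9 kW

Bond: W = 10·Wi·(1/√P80 − 1/√F80)
W = 10·10.0·(1/√292 − 1/√17788) = 10·10.0·(0.051023) = 5.1023 kWh/t
P_mill = W·ṁ = 5.1023·849.4 = 4333.9 kW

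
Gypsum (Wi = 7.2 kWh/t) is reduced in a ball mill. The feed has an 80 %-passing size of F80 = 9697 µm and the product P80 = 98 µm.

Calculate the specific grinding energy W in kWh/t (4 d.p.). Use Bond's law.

W = 10 Wi / √P80 − 10 Wi / √F80
1/√98 = 0.101015;  1/√9697 = 0.010155
W = 10·7.2·(0.101015 − 0.010155) = 6.5419 kWh/t

W = 6.5419 kWh/t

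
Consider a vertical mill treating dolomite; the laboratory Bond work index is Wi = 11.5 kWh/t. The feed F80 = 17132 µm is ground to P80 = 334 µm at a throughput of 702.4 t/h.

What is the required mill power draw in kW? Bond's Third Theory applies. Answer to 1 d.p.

Bond:  W = 10 Wi (1/√P − 1/√F)
W = 10·11.5·(1/√334 − 1/√17132) = 10·11.5·(0.047078) = 5.4139 kWh/t
Power = W × throughput = 5.4139 kWh/t × 702.4 t/h = 3802.7 kW

P = 3802.7 kW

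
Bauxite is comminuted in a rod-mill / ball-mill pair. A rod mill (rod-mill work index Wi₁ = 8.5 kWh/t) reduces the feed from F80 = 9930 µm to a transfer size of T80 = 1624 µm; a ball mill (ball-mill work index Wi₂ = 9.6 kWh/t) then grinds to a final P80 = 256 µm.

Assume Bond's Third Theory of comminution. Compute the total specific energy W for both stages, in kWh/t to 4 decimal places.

W = 4.8740 kWh/t

W = 10 Wi (1/√P80 − 1/√F80)  [Bond]
Stage 1 (9930→1624 µm, Wi₁=8.5): W₁ = 10·8.5·(0.024815 − 0.010035) = 1.2562 kWh/t
Stage 2 (1624→256 µm, Wi₂=9.6): W₂ = 10·9.6·(0.062500 − 0.024815) = 3.6178 kWh/t
W = W₁ + W₂ = 1.2562 + 3.6178 = 4.8740 kWh/t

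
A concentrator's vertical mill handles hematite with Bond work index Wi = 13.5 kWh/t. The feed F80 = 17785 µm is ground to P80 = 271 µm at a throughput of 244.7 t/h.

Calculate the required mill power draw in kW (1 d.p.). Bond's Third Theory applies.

P = 1759.0 kW

W = 10 Wi (1/√P80 − 1/√F80)  [Bond]
W = 10·13.5·(1/√271 − 1/√17785) = 10·13.5·(0.053247) = 7.1884 kWh/t
Power = W × throughput = 7.1884 kWh/t × 244.7 t/h = 1759.0 kW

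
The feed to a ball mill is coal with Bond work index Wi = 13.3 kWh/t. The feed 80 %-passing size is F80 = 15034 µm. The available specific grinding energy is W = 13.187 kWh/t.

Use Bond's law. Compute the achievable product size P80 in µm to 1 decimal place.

W = 10 Wi / √P80 − 10 Wi / √F80
1/√P80 = 1/√F80 + W/(10·Wi)
  = 13.1870/(10·13.3) + 1/√15034 = 0.099150 + 0.008156 = 0.107306
P80 = (1/0.107306)² = 9.3191² = 86.85 µm

P80 = 86.8 µm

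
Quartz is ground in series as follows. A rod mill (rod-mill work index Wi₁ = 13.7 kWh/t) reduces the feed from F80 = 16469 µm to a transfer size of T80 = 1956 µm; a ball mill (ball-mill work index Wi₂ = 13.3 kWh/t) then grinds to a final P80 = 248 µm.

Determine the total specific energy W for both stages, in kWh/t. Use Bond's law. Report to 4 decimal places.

W = 7.4684 kWh/t

W = 10 Wi (P80^-0.5 − F80^-0.5)
Stage 1 (16469→1956 µm, Wi₁=13.7): W₁ = 10·13.7·(0.022611 − 0.007792) = 2.0301 kWh/t
Stage 2 (1956→248 µm, Wi₂=13.3): W₂ = 10·13.3·(0.063500 − 0.022611) = 5.4383 kWh/t
W = W₁ + W₂ = 2.0301 + 5.4383 = 7.4684 kWh/t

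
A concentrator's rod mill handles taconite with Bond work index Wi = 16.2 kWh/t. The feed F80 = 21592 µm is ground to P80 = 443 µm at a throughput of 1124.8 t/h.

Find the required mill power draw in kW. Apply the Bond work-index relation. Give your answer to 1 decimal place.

P = 7417.4 kW

Bond: W = 10·Wi·(1/√P80 − 1/√F80)
W = 10·16.2·(1/√443 − 1/√21592) = 10·16.2·(0.040706) = 6.5944 kWh/t
P_mill = W·ṁ = 6.5944·1124.8 = 7417.4 kW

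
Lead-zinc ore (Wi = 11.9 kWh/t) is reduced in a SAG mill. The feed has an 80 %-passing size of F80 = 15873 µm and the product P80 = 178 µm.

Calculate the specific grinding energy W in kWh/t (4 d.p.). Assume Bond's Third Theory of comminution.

W = 10 Wi / √P80 − 10 Wi / √F80
1/√178 = 0.074953;  1/√15873 = 0.007937
W = 10·11.9·(0.074953 − 0.007937) = 7.9749 kWh/t

W = 7.9749 kWh/t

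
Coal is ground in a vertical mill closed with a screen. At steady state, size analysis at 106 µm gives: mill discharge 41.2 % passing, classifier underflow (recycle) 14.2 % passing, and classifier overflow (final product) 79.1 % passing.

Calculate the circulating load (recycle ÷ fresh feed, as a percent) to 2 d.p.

CL = 140.37 %

Let r = R/F. Size balance at 106 µm:
d + r·d = r·u + o → r(d−u) = o−d
r = (79.1 − 41.2)/(41.2 − 14.2) = 37.9/27.0 = 1.4037
CL = 100·r = 140.37 %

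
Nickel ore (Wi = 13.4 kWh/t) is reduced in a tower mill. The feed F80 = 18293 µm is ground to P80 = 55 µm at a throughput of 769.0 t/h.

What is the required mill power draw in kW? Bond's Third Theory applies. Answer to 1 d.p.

Bond: W = 10·Wi·(1/√P80 − 1/√F80)
W = 10·13.4·(1/√55 − 1/√18293) = 10·13.4·(0.127446) = 17.0778 kWh/t
P_mill = W·ṁ = 17.0778·769.0 = 13132.8 kW

P = 13132.8 kW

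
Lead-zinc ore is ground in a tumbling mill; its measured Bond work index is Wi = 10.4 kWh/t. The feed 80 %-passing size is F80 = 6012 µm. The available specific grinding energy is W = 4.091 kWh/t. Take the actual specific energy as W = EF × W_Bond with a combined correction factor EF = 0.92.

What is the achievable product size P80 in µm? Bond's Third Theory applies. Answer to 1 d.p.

P80 = 322.9 µm

Bond: W = 10·Wi·(1/√P80 − 1/√F80)
W_Bond = W / EF = 4.091 / 0.92 = 4.4467 kWh/t
⇒ 1/√P80 = W_Bond/(10 Wi) + 1/√F80
  = 4.4467/(10·10.4) + 1/√6012 = 0.042757 + 0.012897 = 0.055654
P80 = (1/0.055654)² = 17.9681² = 322.85 µm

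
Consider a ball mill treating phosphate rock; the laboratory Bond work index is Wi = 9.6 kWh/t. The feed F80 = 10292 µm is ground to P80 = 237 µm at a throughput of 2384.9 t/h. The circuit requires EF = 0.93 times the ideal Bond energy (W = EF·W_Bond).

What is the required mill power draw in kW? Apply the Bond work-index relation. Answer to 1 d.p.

P = 11732.1 kW

W = 10 Wi / √P80 − 10 Wi / √F80
W = 10·9.6·(1/√237 − 1/√10292) = 10·9.6·(0.055100) = 5.2896 kWh/t
Apply correction: 5.2896 × 0.93 = 4.9193 kWh/t
P_mill = W·ṁ = 4.9193·2384.9 = 11732.1 kW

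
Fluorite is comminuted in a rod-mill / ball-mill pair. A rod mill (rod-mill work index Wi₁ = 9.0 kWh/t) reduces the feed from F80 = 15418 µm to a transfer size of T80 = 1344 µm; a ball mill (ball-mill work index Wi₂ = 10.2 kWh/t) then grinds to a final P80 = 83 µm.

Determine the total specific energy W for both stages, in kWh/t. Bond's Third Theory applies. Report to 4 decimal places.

W = 10.1438 kWh/t

W = 10·Wi·[P80^(−½) − F80^(−½)]
Stage 1 (15418→1344 µm, Wi₁=9.0): W₁ = 10·9.0·(0.027277 − 0.008054) = 1.7301 kWh/t
Stage 2 (1344→83 µm, Wi₂=10.2): W₂ = 10·10.2·(0.109764 − 0.027277) = 8.4137 kWh/t
W = W₁ + W₂ = 1.7301 + 8.4137 = 10.1438 kWh/t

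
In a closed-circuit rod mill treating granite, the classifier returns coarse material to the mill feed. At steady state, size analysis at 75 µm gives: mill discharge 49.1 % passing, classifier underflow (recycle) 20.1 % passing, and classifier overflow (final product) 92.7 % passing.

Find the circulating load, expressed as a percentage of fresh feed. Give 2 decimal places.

CL = 150.34 %

Mass balance on the −75 µm fraction:
Fd + Rd = Ru + Fo ⇒ R/F = (o−d)/(d−u)
r = (92.7 − 49.1)/(49.1 − 20.1) = 43.6/29.0 = 1.5034
CL = 100·r = 150.34 %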